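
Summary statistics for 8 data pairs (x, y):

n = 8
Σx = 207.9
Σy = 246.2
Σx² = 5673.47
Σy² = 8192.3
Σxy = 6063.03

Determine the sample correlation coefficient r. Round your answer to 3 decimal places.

-0.821

r = (nΣxy − ΣxΣy) / √[(nΣx² − (Σx)²)(nΣy² − (Σy)²)]
Numerator: 8×6063.03 − 207.9×246.2 = -2680.74
Denominator: √[(45387.76 − 43222.41)(65538.4 − 60614.44)] = √[2165.35 × 4923.96] = 3265.2866
r = -2680.74 / 3265.2866 ≈ -0.821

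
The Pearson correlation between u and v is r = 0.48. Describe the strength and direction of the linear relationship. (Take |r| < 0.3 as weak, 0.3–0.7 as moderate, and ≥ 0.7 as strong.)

r = 0.48 > 0 so the relationship is positive.
|r| = 0.48, which falls in the moderate range.

moderate positive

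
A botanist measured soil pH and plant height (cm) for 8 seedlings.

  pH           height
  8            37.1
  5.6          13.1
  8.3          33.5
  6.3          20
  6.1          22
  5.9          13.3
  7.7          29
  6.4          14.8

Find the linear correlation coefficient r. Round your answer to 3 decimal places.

n = 8, Σx = 54.3, Σy = 182.8, Σx² = 376.21, Σy² = 4791.2, Σxy = 1304.9
nΣxy − ΣxΣy = 10439.2 − 9926.04 = 513.16
nΣx² − (Σx)² = 3009.68 − 2948.49 = 61.19; nΣy² − (Σy)² = 38329.6 − 33415.84 = 4913.76
r = 513.16 / √(61.19 × 4913.76) = 513.16 / 548.3366 ≈ 0.936

0.936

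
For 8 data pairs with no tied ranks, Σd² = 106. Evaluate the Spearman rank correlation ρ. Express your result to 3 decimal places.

-0.262

ρ = 1 − 6Σd² / [n(n²−1)] = 1 − 6×106 / (8×63)
  = 1 − 636/504 = 1 − 1.2619 ≈ -0.262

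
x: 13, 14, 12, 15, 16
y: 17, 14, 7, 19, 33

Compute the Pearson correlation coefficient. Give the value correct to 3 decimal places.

n = 5, Σx = 70, Σy = 90, Σx² = 990, Σy² = 1984, Σxy = 1314
nΣxy − ΣxΣy = 6570 − 6300 = 270
nΣx² − (Σx)² = 4950 − 4900 = 50; nΣy² − (Σy)² = 9920 − 8100 = 1820
r = 270 / √(50 × 1820) = 270 / 301.6621 ≈ 0.895

0.895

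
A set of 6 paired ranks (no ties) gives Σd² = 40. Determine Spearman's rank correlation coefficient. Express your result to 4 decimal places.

ρ = 1 − 6Σd² / [n(n²−1)] = 1 − 6×40 / (6×35)
  = 1 − 240/210 = 1 − 1.14286 ≈ -0.1429

-0.1429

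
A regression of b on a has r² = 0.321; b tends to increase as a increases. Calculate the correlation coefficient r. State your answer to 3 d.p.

|r| = √0.321 = 0.567
The association is positive, so r = 0.567.

0.567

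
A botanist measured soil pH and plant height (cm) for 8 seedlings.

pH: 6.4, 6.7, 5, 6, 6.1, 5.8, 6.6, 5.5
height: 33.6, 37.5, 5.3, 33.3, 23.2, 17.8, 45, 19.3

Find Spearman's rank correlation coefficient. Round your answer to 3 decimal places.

0.929

Rank pH: 6, 8, 1, 4, 5, 3, 7, 2
Rank height: 6, 7, 1, 5, 4, 2, 8, 3
d = rank(pH) − rank(height): 0, 1, 0, -1, 1, 1, -1, -1; Σd² = 6
ρ = 1 − 6Σd² / [n(n²−1)] = 1 − 6×6 / (8×63) = 1 − 36/504 ≈ 0.929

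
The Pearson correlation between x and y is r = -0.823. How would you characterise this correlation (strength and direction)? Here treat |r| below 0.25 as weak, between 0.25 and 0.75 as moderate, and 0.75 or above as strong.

strong negative

r = -0.823 < 0 so the relationship is negative.
|r| = 0.823, which falls in the strong range.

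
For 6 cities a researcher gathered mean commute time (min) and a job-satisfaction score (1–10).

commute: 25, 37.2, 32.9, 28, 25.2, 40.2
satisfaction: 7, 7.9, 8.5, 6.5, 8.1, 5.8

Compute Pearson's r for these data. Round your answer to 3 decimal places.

-0.248

n = 6, Σx = 188.5, Σy = 43.8, Σx² = 6126.33, Σy² = 325.16, Σxy = 1367.81
nΣxy − ΣxΣy = 8206.86 − 8256.3 = -49.44
nΣx² − (Σx)² = 36757.98 − 35532.25 = 1225.73; nΣy² − (Σy)² = 1950.96 − 1918.44 = 32.52
r = -49.44 / √(1225.73 × 32.52) = -49.44 / 199.6515 ≈ -0.248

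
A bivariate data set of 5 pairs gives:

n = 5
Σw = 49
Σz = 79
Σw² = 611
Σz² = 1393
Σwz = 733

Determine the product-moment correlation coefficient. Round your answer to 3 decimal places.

-0.299

r = (nΣwz − ΣwΣz) / √[(nΣw² − (Σw)²)(nΣz² − (Σz)²)]
Numerator: 5×733 − 49×79 = -206
Denominator: √[(3055 − 2401)(6965 − 6241)] = √[654 × 724] = 688.1105
r = -206 / 688.1105 ≈ -0.299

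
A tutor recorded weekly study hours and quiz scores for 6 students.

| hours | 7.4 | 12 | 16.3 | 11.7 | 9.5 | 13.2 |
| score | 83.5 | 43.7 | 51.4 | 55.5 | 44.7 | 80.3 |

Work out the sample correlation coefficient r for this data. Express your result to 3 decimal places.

n = 6, Σx = 70.1, Σy = 359.1, Σx² = 865.83, Σy² = 23050.33, Σxy = 4114.08
nΣxy − ΣxΣy = 24684.48 − 25172.91 = -488.43
nΣx² − (Σx)² = 5194.98 − 4914.01 = 280.97; nΣy² − (Σy)² = 138301.98 − 128952.81 = 9349.17
r = -488.43 / √(280.97 × 9349.17) = -488.43 / 1620.7518 ≈ -0.301

-0.301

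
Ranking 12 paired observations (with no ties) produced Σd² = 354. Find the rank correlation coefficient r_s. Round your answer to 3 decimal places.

-0.238

ρ = 1 − 6Σd² / [n(n²−1)] = 1 − 6×354 / (12×143)
  = 1 − 2124/1716 = 1 − 1.2378 ≈ -0.238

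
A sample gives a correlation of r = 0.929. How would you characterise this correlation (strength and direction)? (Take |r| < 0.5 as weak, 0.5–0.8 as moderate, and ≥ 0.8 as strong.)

r = 0.929 > 0 so the relationship is positive.
|r| = 0.929, which falls in the strong range.

strong positive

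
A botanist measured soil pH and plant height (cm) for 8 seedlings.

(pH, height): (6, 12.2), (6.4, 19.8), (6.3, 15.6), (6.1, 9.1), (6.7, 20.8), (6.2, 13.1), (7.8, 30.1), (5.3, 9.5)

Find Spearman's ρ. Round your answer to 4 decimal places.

0.9286

Rank pH: 2, 6, 5, 3, 7, 4, 8, 1
Rank height: 3, 6, 5, 1, 7, 4, 8, 2
d = rank(pH) − rank(height): -1, 0, 0, 2, 0, 0, 0, -1; Σd² = 6
ρ = 1 − 6Σd² / [n(n²−1)] = 1 − 6×6 / (8×63) = 1 − 36/504 ≈ 0.9286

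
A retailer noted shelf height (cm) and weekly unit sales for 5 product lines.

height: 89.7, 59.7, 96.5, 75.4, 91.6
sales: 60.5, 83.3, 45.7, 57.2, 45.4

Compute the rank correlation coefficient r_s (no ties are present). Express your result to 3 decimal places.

Rank height: 3, 1, 5, 2, 4
Rank sales: 4, 5, 2, 3, 1
d = rank(height) − rank(sales): -1, -4, 3, -1, 3; Σd² = 36
ρ = 1 − 6Σd² / [n(n²−1)] = 1 − 6×36 / (5×24) = 1 − 216/120 ≈ -0.800

-0.800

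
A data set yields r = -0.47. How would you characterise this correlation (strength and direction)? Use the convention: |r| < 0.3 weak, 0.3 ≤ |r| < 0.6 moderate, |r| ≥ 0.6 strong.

r = -0.47 < 0 so the relationship is negative.
|r| = 0.47, which falls in the moderate range.

moderate negative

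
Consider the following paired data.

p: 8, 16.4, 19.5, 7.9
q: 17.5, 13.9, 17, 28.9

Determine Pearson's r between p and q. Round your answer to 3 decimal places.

-0.628

n = 4, Σp = 51.8, Σq = 77.3, Σp² = 775.62, Σq² = 1623.67, Σpq = 927.77
nΣpq − ΣpΣq = 3711.08 − 4004.14 = -293.06
nΣp² − (Σp)² = 3102.48 − 2683.24 = 419.24; nΣq² − (Σq)² = 6494.68 − 5975.29 = 519.39
r = -293.06 / √(419.24 × 519.39) = -293.06 / 466.6359 ≈ -0.628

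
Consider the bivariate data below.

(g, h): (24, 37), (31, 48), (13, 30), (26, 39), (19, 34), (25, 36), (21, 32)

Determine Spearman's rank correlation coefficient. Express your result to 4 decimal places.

Rank g: 4, 7, 1, 6, 2, 5, 3
Rank h: 5, 7, 1, 6, 3, 4, 2
d = rank(g) − rank(h): -1, 0, 0, 0, -1, 1, 1; Σd² = 4
ρ = 1 − 6Σd² / [n(n²−1)] = 1 − 6×4 / (7×48) = 1 − 24/336 ≈ 0.9286

0.9286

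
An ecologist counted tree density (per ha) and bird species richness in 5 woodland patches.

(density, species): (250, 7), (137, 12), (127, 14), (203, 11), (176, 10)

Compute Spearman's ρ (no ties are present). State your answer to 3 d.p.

-0.900

Rank density: 5, 2, 1, 4, 3
Rank species: 1, 4, 5, 3, 2
d = rank(density) − rank(species): 4, -2, -4, 1, 1; Σd² = 38
ρ = 1 − 6Σd² / [n(n²−1)] = 1 − 6×38 / (5×24) = 1 − 228/120 ≈ -0.900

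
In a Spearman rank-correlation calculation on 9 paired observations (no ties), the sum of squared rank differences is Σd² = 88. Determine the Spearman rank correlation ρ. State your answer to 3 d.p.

0.267

ρ = 1 − 6Σd² / [n(n²−1)] = 1 − 6×88 / (9×80)
  = 1 − 528/720 = 1 − 0.7333 ≈ 0.267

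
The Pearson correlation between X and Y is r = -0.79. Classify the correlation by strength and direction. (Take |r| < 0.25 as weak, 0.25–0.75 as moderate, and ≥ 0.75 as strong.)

strong negative

r = -0.79 < 0 so the relationship is negative.
|r| = 0.79, which falls in the strong range.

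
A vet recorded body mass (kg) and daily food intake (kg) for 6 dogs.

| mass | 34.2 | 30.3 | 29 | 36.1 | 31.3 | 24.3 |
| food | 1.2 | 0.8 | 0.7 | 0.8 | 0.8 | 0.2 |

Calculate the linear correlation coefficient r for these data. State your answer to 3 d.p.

0.822

n = 6, Σx = 185.2, Σy = 4.5, Σx² = 5802.12, Σy² = 3.89, Σxy = 144.36
nΣxy − ΣxΣy = 866.16 − 833.4 = 32.76
nΣx² − (Σx)² = 34812.72 − 34299.04 = 513.68; nΣy² − (Σy)² = 23.34 − 20.25 = 3.09
r = 32.76 / √(513.68 × 3.09) = 32.76 / 39.8406 ≈ 0.822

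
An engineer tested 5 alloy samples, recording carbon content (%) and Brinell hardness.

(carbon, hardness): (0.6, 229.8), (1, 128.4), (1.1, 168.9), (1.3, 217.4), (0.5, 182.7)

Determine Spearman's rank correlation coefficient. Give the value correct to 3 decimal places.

-0.100

Rank carbon: 2, 3, 4, 5, 1
Rank hardness: 5, 1, 2, 4, 3
d = rank(carbon) − rank(hardness): -3, 2, 2, 1, -2; Σd² = 22
ρ = 1 − 6Σd² / [n(n²−1)] = 1 − 6×22 / (5×24) = 1 − 132/120 ≈ -0.100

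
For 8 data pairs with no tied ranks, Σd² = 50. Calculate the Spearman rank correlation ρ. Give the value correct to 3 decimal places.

0.405

ρ = 1 − 6Σd² / [n(n²−1)] = 1 − 6×50 / (8×63)
  = 1 − 300/504 = 1 − 0.5952 ≈ 0.405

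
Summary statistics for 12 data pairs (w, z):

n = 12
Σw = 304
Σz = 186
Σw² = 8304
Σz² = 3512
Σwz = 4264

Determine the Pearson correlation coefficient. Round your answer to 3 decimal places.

r = (nΣwz − ΣwΣz) / √[(nΣw² − (Σw)²)(nΣz² − (Σz)²)]
Numerator: 12×4264 − 304×186 = -5376
Denominator: √[(99648 − 92416)(42144 − 34596)] = √[7232 × 7548] = 7388.3108
r = -5376 / 7388.3108 ≈ -0.728

-0.728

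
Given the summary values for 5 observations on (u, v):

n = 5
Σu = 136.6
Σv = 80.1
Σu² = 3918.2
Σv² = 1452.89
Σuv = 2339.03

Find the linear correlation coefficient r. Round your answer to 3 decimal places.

r = (nΣuv − ΣuΣv) / √[(nΣu² − (Σu)²)(nΣv² − (Σv)²)]
Numerator: 5×2339.03 − 136.6×80.1 = 753.49
Denominator: √[(19591 − 18659.56)(7264.45 − 6416.01)] = √[931.44 × 848.44] = 888.9719
r = 753.49 / 888.9719 ≈ 0.848

0.848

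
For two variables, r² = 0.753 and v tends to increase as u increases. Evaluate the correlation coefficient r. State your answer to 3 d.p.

|r| = √0.753 = 0.868
The association is positive, so r = 0.868.

0.868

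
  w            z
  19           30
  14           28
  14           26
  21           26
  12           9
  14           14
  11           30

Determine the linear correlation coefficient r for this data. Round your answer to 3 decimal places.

0.334

n = 7, Σw = 105, Σz = 163, Σw² = 1655, Σz² = 4213, Σwz = 2506
nΣwz − ΣwΣz = 17542 − 17115 = 427
nΣw² − (Σw)² = 11585 − 11025 = 560; nΣz² − (Σz)² = 29491 − 26569 = 2922
r = 427 / √(560 × 2922) = 427 / 1279.1872 ≈ 0.334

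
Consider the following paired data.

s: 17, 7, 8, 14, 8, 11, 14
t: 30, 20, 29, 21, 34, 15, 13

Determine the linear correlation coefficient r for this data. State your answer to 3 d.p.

-0.182

n = 7, Σs = 79, Σt = 162, Σs² = 979, Σt² = 4132, Σst = 1795
nΣst − ΣsΣt = 12565 − 12798 = -233
nΣs² − (Σs)² = 6853 − 6241 = 612; nΣt² − (Σt)² = 28924 − 26244 = 2680
r = -233 / √(612 × 2680) = -233 / 1280.6873 ≈ -0.182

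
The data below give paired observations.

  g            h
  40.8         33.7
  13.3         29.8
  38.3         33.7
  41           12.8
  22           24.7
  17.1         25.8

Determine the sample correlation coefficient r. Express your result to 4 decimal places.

-0.0866

n = 6, Σg = 172.5, Σh = 160.5, Σg² = 5765.83, Σh² = 4598.99, Σgh = 4571.39
nΣgh − ΣgΣh = 27428.34 − 27686.25 = -257.91
nΣg² − (Σg)² = 34594.98 − 29756.25 = 4838.73; nΣh² − (Σh)² = 27593.94 − 25760.25 = 1833.69
r = -257.91 / √(4838.73 × 1833.69) = -257.91 / 2978.7129 ≈ -0.0866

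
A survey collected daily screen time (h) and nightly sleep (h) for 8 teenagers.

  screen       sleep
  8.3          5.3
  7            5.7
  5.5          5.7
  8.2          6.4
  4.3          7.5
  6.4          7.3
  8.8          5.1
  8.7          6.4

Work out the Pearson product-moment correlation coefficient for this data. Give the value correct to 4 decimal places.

n = 8, Σx = 57.2, Σy = 49.4, Σx² = 427.96, Σy² = 310.54, Σxy = 347.25
nΣxy − ΣxΣy = 2778 − 2825.68 = -47.68
nΣx² − (Σx)² = 3423.68 − 3271.84 = 151.84; nΣy² − (Σy)² = 2484.32 − 2440.36 = 43.96
r = -47.68 / √(151.84 × 43.96) = -47.68 / 81.7000 ≈ -0.5836

-0.5836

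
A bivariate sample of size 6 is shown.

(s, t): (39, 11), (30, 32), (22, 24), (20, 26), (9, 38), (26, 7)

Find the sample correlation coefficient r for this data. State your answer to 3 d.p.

-0.657

n = 6, Σs = 146, Σt = 138, Σs² = 4062, Σt² = 3890, Σst = 2961
nΣst − ΣsΣt = 17766 − 20148 = -2382
nΣs² − (Σs)² = 24372 − 21316 = 3056; nΣt² − (Σt)² = 23340 − 19044 = 4296
r = -2382 / √(3056 × 4296) = -2382 / 3623.3377 ≈ -0.657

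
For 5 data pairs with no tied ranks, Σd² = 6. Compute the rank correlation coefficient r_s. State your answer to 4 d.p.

0.7000

ρ = 1 − 6Σd² / [n(n²−1)] = 1 − 6×6 / (5×24)
  = 1 − 36/120 = 1 − 0.30000 ≈ 0.7000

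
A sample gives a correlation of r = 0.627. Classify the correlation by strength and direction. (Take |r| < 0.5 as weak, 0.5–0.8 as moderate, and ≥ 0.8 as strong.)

r = 0.627 > 0 so the relationship is positive.
|r| = 0.627, which falls in the moderate range.

moderate positive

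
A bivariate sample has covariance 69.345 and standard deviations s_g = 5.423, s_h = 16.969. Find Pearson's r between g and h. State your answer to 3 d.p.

0.754

r = Cov(g,h) / (s_g · s_h) = 69.345 / (5.423 × 16.969)
  = 69.345 / 92.0229 ≈ 0.754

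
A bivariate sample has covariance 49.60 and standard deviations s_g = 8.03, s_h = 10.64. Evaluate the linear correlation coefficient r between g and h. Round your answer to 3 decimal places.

0.581

r = Cov(g,h) / (s_g · s_h) = 49.60 / (8.03 × 10.64)
  = 49.60 / 85.4392 ≈ 0.581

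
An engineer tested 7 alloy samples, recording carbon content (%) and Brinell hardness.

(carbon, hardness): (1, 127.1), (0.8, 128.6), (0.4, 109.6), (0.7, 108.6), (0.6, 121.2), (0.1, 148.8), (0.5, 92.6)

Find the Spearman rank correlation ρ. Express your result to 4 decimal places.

Rank carbon: 7, 6, 2, 5, 4, 1, 3
Rank hardness: 5, 6, 3, 2, 4, 7, 1
d = rank(carbon) − rank(hardness): 2, 0, -1, 3, 0, -6, 2; Σd² = 54
ρ = 1 − 6Σd² / [n(n²−1)] = 1 − 6×54 / (7×48) = 1 − 324/336 ≈ 0.0357

0.0357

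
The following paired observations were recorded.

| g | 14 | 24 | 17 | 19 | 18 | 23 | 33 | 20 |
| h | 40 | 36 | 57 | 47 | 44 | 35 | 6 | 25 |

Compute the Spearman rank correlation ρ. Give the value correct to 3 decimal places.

Rank g: 1, 7, 2, 4, 3, 6, 8, 5
Rank h: 5, 4, 8, 7, 6, 3, 1, 2
d = rank(g) − rank(h): -4, 3, -6, -3, -3, 3, 7, 3; Σd² = 146
ρ = 1 − 6Σd² / [n(n²−1)] = 1 − 6×146 / (8×63) = 1 − 876/504 ≈ -0.738

-0.738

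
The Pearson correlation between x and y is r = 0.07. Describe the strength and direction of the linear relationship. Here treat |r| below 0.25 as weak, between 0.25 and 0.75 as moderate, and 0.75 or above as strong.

weak positive

r = 0.07 > 0 so the relationship is positive.
|r| = 0.07, which falls in the weak range.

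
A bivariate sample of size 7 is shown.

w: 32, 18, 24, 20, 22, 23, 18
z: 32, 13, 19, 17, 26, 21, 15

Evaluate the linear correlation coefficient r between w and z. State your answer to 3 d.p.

n = 7, Σw = 157, Σz = 143, Σw² = 3661, Σz² = 3185, Σwz = 3379
nΣwz − ΣwΣz = 23653 − 22451 = 1202
nΣw² − (Σw)² = 25627 − 24649 = 978; nΣz² − (Σz)² = 22295 − 20449 = 1846
r = 1202 / √(978 × 1846) = 1202 / 1343.6473 ≈ 0.895

0.895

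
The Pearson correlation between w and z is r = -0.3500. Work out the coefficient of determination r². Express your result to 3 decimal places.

0.123

r² = (-0.3500)² = 0.123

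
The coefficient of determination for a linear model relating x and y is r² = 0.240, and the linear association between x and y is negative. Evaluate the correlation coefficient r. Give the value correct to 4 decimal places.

|r| = √0.240 = 0.4899
The association is negative, so r = −0.4899.

-0.4899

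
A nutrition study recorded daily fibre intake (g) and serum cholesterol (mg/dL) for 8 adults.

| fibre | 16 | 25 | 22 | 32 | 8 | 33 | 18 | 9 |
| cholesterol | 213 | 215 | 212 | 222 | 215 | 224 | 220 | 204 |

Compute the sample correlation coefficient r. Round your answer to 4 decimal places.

0.7379

n = 8, Σx = 163, Σy = 1725, Σx² = 3947, Σy² = 372239, Σxy = 35459
nΣxy − ΣxΣy = 283672 − 281175 = 2497
nΣx² − (Σx)² = 31576 − 26569 = 5007; nΣy² − (Σy)² = 2977912 − 2975625 = 2287
r = 2497 / √(5007 × 2287) = 2497 / 3383.9340 ≈ 0.7379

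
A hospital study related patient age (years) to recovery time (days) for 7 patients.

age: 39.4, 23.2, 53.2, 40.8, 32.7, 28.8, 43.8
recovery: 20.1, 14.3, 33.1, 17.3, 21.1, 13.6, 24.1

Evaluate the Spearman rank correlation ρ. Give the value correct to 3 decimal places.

0.821

Rank age: 4, 1, 7, 5, 3, 2, 6
Rank recovery: 4, 2, 7, 3, 5, 1, 6
d = rank(age) − rank(recovery): 0, -1, 0, 2, -2, 1, 0; Σd² = 10
ρ = 1 − 6Σd² / [n(n²−1)] = 1 − 6×10 / (7×48) = 1 − 60/336 ≈ 0.821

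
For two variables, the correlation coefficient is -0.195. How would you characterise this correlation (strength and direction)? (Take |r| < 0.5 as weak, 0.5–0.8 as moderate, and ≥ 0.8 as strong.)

r = -0.195 < 0 so the relationship is negative.
|r| = 0.195, which falls in the weak range.

weak negative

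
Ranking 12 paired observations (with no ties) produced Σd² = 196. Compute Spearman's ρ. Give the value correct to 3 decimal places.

ρ = 1 − 6Σd² / [n(n²−1)] = 1 − 6×196 / (12×143)
  = 1 − 1176/1716 = 1 − 0.6853 ≈ 0.315

0.315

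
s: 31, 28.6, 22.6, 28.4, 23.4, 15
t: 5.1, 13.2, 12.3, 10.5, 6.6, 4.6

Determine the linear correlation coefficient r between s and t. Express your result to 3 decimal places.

0.334

n = 6, Σs = 149, Σt = 52.3, Σs² = 3868.84, Σt² = 526.51, Σst = 1335.24
nΣst − ΣsΣt = 8011.44 − 7792.7 = 218.74
nΣs² − (Σs)² = 23213.04 − 22201 = 1012.04; nΣt² − (Σt)² = 3159.06 − 2735.29 = 423.77
r = 218.74 / √(1012.04 × 423.77) = 218.74 / 654.8833 ≈ 0.334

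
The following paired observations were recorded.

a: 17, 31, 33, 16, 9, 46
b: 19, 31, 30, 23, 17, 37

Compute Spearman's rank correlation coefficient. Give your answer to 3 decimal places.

0.886

Rank a: 3, 4, 5, 2, 1, 6
Rank b: 2, 5, 4, 3, 1, 6
d = rank(a) − rank(b): 1, -1, 1, -1, 0, 0; Σd² = 4
ρ = 1 − 6Σd² / [n(n²−1)] = 1 − 6×4 / (6×35) = 1 − 24/210 ≈ 0.886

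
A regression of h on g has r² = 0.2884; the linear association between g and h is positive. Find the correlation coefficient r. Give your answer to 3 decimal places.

|r| = √0.2884 = 0.537
The association is positive, so r = 0.537.

0.537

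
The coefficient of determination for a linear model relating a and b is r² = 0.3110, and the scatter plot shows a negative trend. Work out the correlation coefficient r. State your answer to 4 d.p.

|r| = √0.3110 = 0.5577
The association is negative, so r = −0.5577.

-0.5577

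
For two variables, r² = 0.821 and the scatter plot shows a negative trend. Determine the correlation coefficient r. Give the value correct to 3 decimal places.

|r| = √0.821 = 0.906
The association is negative, so r = −0.906.

-0.906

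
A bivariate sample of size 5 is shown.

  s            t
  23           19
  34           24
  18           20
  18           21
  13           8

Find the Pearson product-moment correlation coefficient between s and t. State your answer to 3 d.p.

n = 5, Σs = 106, Σt = 92, Σs² = 2502, Σt² = 1842, Σst = 2095
nΣst − ΣsΣt = 10475 − 9752 = 723
nΣs² − (Σs)² = 12510 − 11236 = 1274; nΣt² − (Σt)² = 9210 − 8464 = 746
r = 723 / √(1274 × 746) = 723 / 974.8867 ≈ 0.742

0.742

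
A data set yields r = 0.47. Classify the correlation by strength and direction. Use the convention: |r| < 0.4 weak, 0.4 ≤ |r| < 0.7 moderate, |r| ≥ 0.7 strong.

r = 0.47 > 0 so the relationship is positive.
|r| = 0.47, which falls in the moderate range.

moderate positive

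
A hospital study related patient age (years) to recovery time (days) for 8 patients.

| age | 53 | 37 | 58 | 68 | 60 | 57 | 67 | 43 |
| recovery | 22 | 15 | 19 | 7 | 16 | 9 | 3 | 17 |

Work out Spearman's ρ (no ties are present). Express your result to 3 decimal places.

Rank age: 3, 1, 5, 8, 6, 4, 7, 2
Rank recovery: 8, 4, 7, 2, 5, 3, 1, 6
d = rank(age) − rank(recovery): -5, -3, -2, 6, 1, 1, 6, -4; Σd² = 128
ρ = 1 − 6Σd² / [n(n²−1)] = 1 − 6×128 / (8×63) = 1 − 768/504 ≈ -0.524

-0.524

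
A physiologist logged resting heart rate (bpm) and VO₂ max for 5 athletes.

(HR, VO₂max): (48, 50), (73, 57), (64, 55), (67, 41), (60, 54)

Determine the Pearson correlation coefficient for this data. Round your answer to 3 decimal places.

0.132

n = 5, Σx = 312, Σy = 257, Σx² = 19818, Σy² = 13371, Σxy = 16068
nΣxy − ΣxΣy = 80340 − 80184 = 156
nΣx² − (Σx)² = 99090 − 97344 = 1746; nΣy² − (Σy)² = 66855 − 66049 = 806
r = 156 / √(1746 × 806) = 156 / 1186.2866 ≈ 0.132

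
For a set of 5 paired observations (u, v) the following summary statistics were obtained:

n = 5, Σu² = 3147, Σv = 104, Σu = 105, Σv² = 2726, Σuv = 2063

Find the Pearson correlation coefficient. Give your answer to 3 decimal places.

-0.166

r = (nΣuv − ΣuΣv) / √[(nΣu² − (Σu)²)(nΣv² − (Σv)²)]
Numerator: 5×2063 − 105×104 = -605
Denominator: √[(15735 − 11025)(13630 − 10816)] = √[4710 × 2814] = 3640.5961
r = -605 / 3640.5961 ≈ -0.166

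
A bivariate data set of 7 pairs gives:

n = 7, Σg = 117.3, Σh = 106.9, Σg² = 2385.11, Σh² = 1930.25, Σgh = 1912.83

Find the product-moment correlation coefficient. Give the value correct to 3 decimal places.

0.344

r = (nΣgh − ΣgΣh) / √[(nΣg² − (Σg)²)(nΣh² − (Σh)²)]
Numerator: 7×1912.83 − 117.3×106.9 = 850.44
Denominator: √[(16695.77 − 13759.29)(13511.75 − 11427.61)] = √[2936.48 × 2084.14] = 2473.8705
r = 850.44 / 2473.8705 ≈ 0.344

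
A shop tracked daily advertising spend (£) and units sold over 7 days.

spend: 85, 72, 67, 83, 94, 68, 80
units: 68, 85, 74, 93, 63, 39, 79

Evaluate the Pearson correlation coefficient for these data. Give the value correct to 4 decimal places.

0.1708

n = 7, Σx = 549, Σy = 501, Σx² = 43647, Σy² = 37705, Σxy = 39471
nΣxy − ΣxΣy = 276297 − 275049 = 1248
nΣx² − (Σx)² = 305529 − 301401 = 4128; nΣy² − (Σy)² = 263935 − 251001 = 12934
r = 1248 / √(4128 × 12934) = 1248 / 7306.9523 ≈ 0.1708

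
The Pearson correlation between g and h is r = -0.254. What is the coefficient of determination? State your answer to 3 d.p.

0.065

r² = (-0.254)² = 0.065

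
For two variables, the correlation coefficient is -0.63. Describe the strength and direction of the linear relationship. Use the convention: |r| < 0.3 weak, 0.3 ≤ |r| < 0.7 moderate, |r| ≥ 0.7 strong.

r = -0.63 < 0 so the relationship is negative.
|r| = 0.63, which falls in the moderate range.

moderate negative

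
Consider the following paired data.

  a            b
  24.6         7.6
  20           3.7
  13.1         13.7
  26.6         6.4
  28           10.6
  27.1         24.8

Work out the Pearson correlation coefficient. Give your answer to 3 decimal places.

0.128

n = 6, Σa = 139.4, Σb = 66.8, Σa² = 3402.74, Σb² = 1027.5, Σab = 1579.55
nΣab − ΣaΣb = 9477.3 − 9311.92 = 165.38
nΣa² − (Σa)² = 20416.44 − 19432.36 = 984.08; nΣb² − (Σb)² = 6165 − 4462.24 = 1702.76
r = 165.38 / √(984.08 × 1702.76) = 165.38 / 1294.4698 ≈ 0.128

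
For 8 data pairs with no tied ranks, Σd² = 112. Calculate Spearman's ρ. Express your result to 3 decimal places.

-0.333

ρ = 1 − 6Σd² / [n(n²−1)] = 1 − 6×112 / (8×63)
  = 1 − 672/504 = 1 − 1.3333 ≈ -0.333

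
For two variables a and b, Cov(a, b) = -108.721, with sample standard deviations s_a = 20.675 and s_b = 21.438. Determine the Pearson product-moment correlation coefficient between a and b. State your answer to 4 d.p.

r = Cov(a,b) / (s_a · s_b) = -108.721 / (20.675 × 21.438)
  = -108.721 / 443.2306 ≈ -0.2453

-0.2453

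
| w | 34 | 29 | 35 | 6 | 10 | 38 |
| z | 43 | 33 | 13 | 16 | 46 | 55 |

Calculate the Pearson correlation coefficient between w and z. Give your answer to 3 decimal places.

n = 6, Σw = 152, Σz = 206, Σw² = 4802, Σz² = 8504, Σwz = 5520
nΣwz − ΣwΣz = 33120 − 31312 = 1808
nΣw² − (Σw)² = 28812 − 23104 = 5708; nΣz² − (Σz)² = 51024 − 42436 = 8588
r = 1808 / √(5708 × 8588) = 1808 / 7001.4501 ≈ 0.258

0.258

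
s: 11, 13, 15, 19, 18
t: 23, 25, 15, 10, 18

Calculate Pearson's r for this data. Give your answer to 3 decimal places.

-0.816

n = 5, Σs = 76, Σt = 91, Σs² = 1200, Σt² = 1803, Σst = 1317
nΣst − ΣsΣt = 6585 − 6916 = -331
nΣs² − (Σs)² = 6000 − 5776 = 224; nΣt² − (Σt)² = 9015 − 8281 = 734
r = -331 / √(224 × 734) = -331 / 405.4824 ≈ -0.816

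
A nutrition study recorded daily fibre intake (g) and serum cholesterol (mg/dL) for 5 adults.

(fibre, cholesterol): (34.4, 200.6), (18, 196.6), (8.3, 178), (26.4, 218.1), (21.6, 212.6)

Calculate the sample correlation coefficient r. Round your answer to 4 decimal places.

0.6576

n = 5, Σx = 108.7, Σy = 1005.9, Σx² = 2739.77, Σy² = 203342.29, Σxy = 22266.84
nΣxy − ΣxΣy = 111334.2 − 109341.33 = 1992.87
nΣx² − (Σx)² = 13698.85 − 11815.69 = 1883.16; nΣy² − (Σy)² = 1016711.45 − 1011834.81 = 4876.64
r = 1992.87 / √(1883.16 × 4876.64) = 1992.87 / 3030.4279 ≈ 0.6576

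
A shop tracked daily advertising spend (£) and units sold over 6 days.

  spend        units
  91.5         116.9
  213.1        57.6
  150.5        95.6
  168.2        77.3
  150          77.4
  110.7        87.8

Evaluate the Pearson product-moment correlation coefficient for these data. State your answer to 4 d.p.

n = 6, Σx = 884, Σy = 512.6, Σx² = 139479.84, Σy² = 45797.62, Σxy = 71690.03
nΣxy − ΣxΣy = 430140.18 − 453138.4 = -22998.22
nΣx² − (Σx)² = 836879.04 − 781456 = 55423.04; nΣy² − (Σy)² = 274785.72 − 262758.76 = 12026.96
r = -22998.22 / √(55423.04 × 12026.96) = -22998.22 / 25818.0302 ≈ -0.8908

-0.8908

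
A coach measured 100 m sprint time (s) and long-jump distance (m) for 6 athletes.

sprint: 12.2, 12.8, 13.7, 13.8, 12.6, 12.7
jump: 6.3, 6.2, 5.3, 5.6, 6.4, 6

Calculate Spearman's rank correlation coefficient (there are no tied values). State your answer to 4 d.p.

-0.8286

Rank sprint: 1, 4, 5, 6, 2, 3
Rank jump: 5, 4, 1, 2, 6, 3
d = rank(sprint) − rank(jump): -4, 0, 4, 4, -4, 0; Σd² = 64
ρ = 1 − 6Σd² / [n(n²−1)] = 1 − 6×64 / (6×35) = 1 − 384/210 ≈ -0.8286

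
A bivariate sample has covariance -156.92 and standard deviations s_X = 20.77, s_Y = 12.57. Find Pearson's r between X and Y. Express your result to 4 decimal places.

r = Cov(X,Y) / (s_X · s_Y) = -156.92 / (20.77 × 12.57)
  = -156.92 / 261.0789 ≈ -0.6010

-0.6010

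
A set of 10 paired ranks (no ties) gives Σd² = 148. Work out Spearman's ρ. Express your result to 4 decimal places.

ρ = 1 − 6Σd² / [n(n²−1)] = 1 − 6×148 / (10×99)
  = 1 − 888/990 = 1 − 0.89697 ≈ 0.1030

0.1030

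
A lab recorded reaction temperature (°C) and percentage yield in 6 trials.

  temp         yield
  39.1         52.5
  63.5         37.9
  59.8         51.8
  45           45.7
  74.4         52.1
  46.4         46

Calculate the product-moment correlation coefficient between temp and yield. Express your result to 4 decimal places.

n = 6, Σx = 328.2, Σy = 286, Σx² = 18850.42, Σy² = 13794.8, Σxy = 15624.18
nΣxy − ΣxΣy = 93745.08 − 93865.2 = -120.12
nΣx² − (Σx)² = 113102.52 − 107715.24 = 5387.28; nΣy² − (Σy)² = 82768.8 − 81796 = 972.8
r = -120.12 / √(5387.28 × 972.8) = -120.12 / 2289.2676 ≈ -0.0525

-0.0525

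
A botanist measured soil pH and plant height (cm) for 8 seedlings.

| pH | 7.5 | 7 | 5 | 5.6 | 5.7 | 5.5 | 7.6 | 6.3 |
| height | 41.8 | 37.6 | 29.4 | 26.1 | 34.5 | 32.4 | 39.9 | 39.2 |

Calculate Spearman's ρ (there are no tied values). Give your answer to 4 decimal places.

0.8810

Rank pH: 7, 6, 1, 3, 4, 2, 8, 5
Rank height: 8, 5, 2, 1, 4, 3, 7, 6
d = rank(pH) − rank(height): -1, 1, -1, 2, 0, -1, 1, -1; Σd² = 10
ρ = 1 − 6Σd² / [n(n²−1)] = 1 − 6×10 / (8×63) = 1 − 60/504 ≈ 0.8810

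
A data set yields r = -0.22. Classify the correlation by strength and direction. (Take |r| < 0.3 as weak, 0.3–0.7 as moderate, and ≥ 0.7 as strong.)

r = -0.22 < 0 so the relationship is negative.
|r| = 0.22, which falls in the weak range.

weak negative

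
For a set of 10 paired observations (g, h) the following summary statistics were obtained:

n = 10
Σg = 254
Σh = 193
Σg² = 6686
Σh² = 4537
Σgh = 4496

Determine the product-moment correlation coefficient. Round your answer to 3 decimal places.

-0.931

r = (nΣgh − ΣgΣh) / √[(nΣg² − (Σg)²)(nΣh² − (Σh)²)]
Numerator: 10×4496 − 254×193 = -4062
Denominator: √[(66860 − 64516)(45370 − 37249)] = √[2344 × 8121] = 4362.9834
r = -4062 / 4362.9834 ≈ -0.931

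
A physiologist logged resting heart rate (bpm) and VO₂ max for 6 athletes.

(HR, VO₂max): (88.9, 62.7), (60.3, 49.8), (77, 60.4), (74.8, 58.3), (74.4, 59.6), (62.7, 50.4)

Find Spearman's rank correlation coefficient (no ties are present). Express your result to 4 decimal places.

0.9429

Rank HR: 6, 1, 5, 4, 3, 2
Rank VO₂max: 6, 1, 5, 3, 4, 2
d = rank(HR) − rank(VO₂max): 0, 0, 0, 1, -1, 0; Σd² = 2
ρ = 1 − 6Σd² / [n(n²−1)] = 1 − 6×2 / (6×35) = 1 − 12/210 ≈ 0.9429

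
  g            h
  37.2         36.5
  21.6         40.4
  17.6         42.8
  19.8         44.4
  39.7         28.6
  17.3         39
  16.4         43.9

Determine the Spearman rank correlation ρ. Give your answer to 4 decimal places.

-0.6429

Rank g: 6, 5, 3, 4, 7, 2, 1
Rank h: 2, 4, 5, 7, 1, 3, 6
d = rank(g) − rank(h): 4, 1, -2, -3, 6, -1, -5; Σd² = 92
ρ = 1 − 6Σd² / [n(n²−1)] = 1 − 6×92 / (7×48) = 1 − 552/336 ≈ -0.6429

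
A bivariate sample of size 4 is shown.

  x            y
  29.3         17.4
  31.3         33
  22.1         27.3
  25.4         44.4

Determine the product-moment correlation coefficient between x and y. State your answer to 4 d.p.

n = 4, Σx = 108.1, Σy = 122.1, Σx² = 2971.75, Σy² = 4108.41, Σxy = 3273.81
nΣxy − ΣxΣy = 13095.24 − 13199.01 = -103.77
nΣx² − (Σx)² = 11887 − 11685.61 = 201.39; nΣy² − (Σy)² = 16433.64 − 14908.41 = 1525.23
r = -103.77 / √(201.39 × 1525.23) = -103.77 / 554.2256 ≈ -0.1872

-0.1872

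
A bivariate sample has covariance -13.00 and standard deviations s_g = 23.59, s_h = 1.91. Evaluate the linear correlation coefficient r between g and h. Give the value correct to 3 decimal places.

-0.289

r = Cov(g,h) / (s_g · s_h) = -13.00 / (23.59 × 1.91)
  = -13.00 / 45.0569 ≈ -0.289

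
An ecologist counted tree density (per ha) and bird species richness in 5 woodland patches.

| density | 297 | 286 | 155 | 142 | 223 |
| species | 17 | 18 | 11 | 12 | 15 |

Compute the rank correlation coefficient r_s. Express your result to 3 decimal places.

0.800

Rank density: 5, 4, 2, 1, 3
Rank species: 4, 5, 1, 2, 3
d = rank(density) − rank(species): 1, -1, 1, -1, 0; Σd² = 4
ρ = 1 − 6Σd² / [n(n²−1)] = 1 − 6×4 / (5×24) = 1 − 24/120 ≈ 0.800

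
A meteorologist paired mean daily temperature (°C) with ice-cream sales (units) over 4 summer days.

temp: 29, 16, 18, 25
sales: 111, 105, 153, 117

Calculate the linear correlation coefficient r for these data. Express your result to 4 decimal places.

-0.2910

n = 4, Σx = 88, Σy = 486, Σx² = 2046, Σy² = 60444, Σxy = 10578
nΣxy − ΣxΣy = 42312 − 42768 = -456
nΣx² − (Σx)² = 8184 − 7744 = 440; nΣy² − (Σy)² = 241776 − 236196 = 5580
r = -456 / √(440 × 5580) = -456 / 1566.9078 ≈ -0.2910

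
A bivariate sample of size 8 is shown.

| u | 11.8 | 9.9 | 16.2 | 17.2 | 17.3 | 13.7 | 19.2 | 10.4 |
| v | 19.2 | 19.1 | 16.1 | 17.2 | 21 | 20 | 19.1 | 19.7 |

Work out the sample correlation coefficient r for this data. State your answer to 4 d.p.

-0.2190

n = 8, Σu = 115.7, Σv = 151.4, Σu² = 1759.31, Σv² = 2882.4, Σuv = 2181.21
nΣuv − ΣuΣv = 17449.68 − 17516.98 = -67.3
nΣu² − (Σu)² = 14074.48 − 13386.49 = 687.99; nΣv² − (Σv)² = 23059.2 − 22921.96 = 137.24
r = -67.3 / √(687.99 × 137.24) = -67.3 / 307.2780 ≈ -0.2190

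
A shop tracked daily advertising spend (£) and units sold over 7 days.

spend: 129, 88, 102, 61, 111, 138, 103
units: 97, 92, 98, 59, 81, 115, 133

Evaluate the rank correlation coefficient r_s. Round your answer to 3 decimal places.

Rank spend: 6, 2, 3, 1, 5, 7, 4
Rank units: 4, 3, 5, 1, 2, 6, 7
d = rank(spend) − rank(units): 2, -1, -2, 0, 3, 1, -3; Σd² = 28
ρ = 1 − 6Σd² / [n(n²−1)] = 1 − 6×28 / (7×48) = 1 − 168/336 ≈ 0.500

0.500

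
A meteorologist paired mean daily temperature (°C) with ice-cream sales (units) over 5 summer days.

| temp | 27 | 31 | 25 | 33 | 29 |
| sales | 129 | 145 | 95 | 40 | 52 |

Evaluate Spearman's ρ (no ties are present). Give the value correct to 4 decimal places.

-0.3000

Rank temp: 2, 4, 1, 5, 3
Rank sales: 4, 5, 3, 1, 2
d = rank(temp) − rank(sales): -2, -1, -2, 4, 1; Σd² = 26
ρ = 1 − 6Σd² / [n(n²−1)] = 1 − 6×26 / (5×24) = 1 − 156/120 ≈ -0.3000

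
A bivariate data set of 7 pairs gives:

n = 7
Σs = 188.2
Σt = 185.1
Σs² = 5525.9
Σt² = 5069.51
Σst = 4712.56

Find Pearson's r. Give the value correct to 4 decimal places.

r = (nΣst − ΣsΣt) / √[(nΣs² − (Σs)²)(nΣt² − (Σt)²)]
Numerator: 7×4712.56 − 188.2×185.1 = -1847.9
Denominator: √[(38681.3 − 35419.24)(35486.57 − 34262.01)] = √[3262.06 × 1224.56] = 1998.6466
r = -1847.9 / 1998.6466 ≈ -0.9246

-0.9246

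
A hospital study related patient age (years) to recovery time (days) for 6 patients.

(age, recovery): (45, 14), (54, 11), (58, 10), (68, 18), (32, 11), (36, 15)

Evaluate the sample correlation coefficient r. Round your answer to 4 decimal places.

n = 6, Σx = 293, Σy = 79, Σx² = 15249, Σy² = 1087, Σxy = 3920
nΣxy − ΣxΣy = 23520 − 23147 = 373
nΣx² − (Σx)² = 91494 − 85849 = 5645; nΣy² − (Σy)² = 6522 − 6241 = 281
r = 373 / √(5645 × 281) = 373 / 1259.4622 ≈ 0.2962

0.2962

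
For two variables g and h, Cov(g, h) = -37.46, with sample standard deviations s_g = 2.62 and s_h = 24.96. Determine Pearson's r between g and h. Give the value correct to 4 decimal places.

-0.5728

r = Cov(g,h) / (s_g · s_h) = -37.46 / (2.62 × 24.96)
  = -37.46 / 65.3952 ≈ -0.5728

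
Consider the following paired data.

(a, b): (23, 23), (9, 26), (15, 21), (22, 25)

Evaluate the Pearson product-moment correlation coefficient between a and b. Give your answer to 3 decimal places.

n = 4, Σa = 69, Σb = 95, Σa² = 1319, Σb² = 2271, Σab = 1628
nΣab − ΣaΣb = 6512 − 6555 = -43
nΣa² − (Σa)² = 5276 − 4761 = 515; nΣb² − (Σb)² = 9084 − 9025 = 59
r = -43 / √(515 × 59) = -43 / 174.3129 ≈ -0.247

-0.247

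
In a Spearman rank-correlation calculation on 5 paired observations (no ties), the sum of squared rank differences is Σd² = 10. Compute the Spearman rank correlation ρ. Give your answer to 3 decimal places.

ρ = 1 − 6Σd² / [n(n²−1)] = 1 − 6×10 / (5×24)
  = 1 − 60/120 = 1 − 0.5000 ≈ 0.500

0.500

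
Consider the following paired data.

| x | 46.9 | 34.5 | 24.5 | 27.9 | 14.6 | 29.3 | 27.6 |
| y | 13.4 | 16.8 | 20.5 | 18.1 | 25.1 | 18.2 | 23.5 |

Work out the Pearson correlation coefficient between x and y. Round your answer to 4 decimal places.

n = 7, Σx = 205.3, Σy = 135.6, Σx² = 6601.93, Σy² = 2723.16, Σxy = 3763.62
nΣxy − ΣxΣy = 26345.34 − 27838.68 = -1493.34
nΣx² − (Σx)² = 46213.51 − 42148.09 = 4065.42; nΣy² − (Σy)² = 19062.12 − 18387.36 = 674.76
r = -1493.34 / √(4065.42 × 674.76) = -1493.34 / 1656.2557 ≈ -0.9016

-0.9016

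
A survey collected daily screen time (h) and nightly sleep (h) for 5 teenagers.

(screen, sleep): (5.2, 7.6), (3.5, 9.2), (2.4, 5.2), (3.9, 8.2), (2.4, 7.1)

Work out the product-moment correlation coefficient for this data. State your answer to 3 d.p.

n = 5, Σx = 17.4, Σy = 37.3, Σx² = 66.02, Σy² = 287.09, Σxy = 133.22
nΣxy − ΣxΣy = 666.1 − 649.02 = 17.08
nΣx² − (Σx)² = 330.1 − 302.76 = 27.34; nΣy² − (Σy)² = 1435.45 − 1391.29 = 44.16
r = 17.08 / √(27.34 × 44.16) = 17.08 / 34.7467 ≈ 0.492

0.492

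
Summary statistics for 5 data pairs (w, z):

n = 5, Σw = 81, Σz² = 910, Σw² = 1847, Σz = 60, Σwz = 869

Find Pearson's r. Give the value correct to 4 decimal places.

r = (nΣwz − ΣwΣz) / √[(nΣw² − (Σw)²)(nΣz² − (Σz)²)]
Numerator: 5×869 − 81×60 = -515
Denominator: √[(9235 − 6561)(4550 − 3600)] = √[2674 × 950] = 1593.8319
r = -515 / 1593.8319 ≈ -0.3231

-0.3231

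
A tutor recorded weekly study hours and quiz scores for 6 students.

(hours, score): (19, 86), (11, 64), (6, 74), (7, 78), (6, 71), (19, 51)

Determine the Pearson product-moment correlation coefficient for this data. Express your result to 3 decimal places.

-0.219

n = 6, Σx = 68, Σy = 424, Σx² = 964, Σy² = 30694, Σxy = 4723
nΣxy − ΣxΣy = 28338 − 28832 = -494
nΣx² − (Σx)² = 5784 − 4624 = 1160; nΣy² − (Σy)² = 184164 − 179776 = 4388
r = -494 / √(1160 × 4388) = -494 / 2256.1206 ≈ -0.219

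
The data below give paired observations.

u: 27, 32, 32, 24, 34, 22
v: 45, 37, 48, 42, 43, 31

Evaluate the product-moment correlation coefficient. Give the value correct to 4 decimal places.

0.5098

n = 6, Σu = 171, Σv = 246, Σu² = 4993, Σv² = 10272, Σuv = 7087
nΣuv − ΣuΣv = 42522 − 42066 = 456
nΣu² − (Σu)² = 29958 − 29241 = 717; nΣv² − (Σv)² = 61632 − 60516 = 1116
r = 456 / √(717 × 1116) = 456 / 894.5233 ≈ 0.5098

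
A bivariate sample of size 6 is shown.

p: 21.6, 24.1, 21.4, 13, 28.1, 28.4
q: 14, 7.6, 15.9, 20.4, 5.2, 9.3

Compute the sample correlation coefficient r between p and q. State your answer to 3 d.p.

n = 6, Σp = 136.6, Σq = 72.4, Σp² = 3270.5, Σq² = 1036.26, Σpq = 1501.26
nΣpq − ΣpΣq = 9007.56 − 9889.84 = -882.28
nΣp² − (Σp)² = 19623 − 18659.56 = 963.44; nΣq² − (Σq)² = 6217.56 − 5241.76 = 975.8
r = -882.28 / √(963.44 × 975.8) = -882.28 / 969.6003 ≈ -0.910

-0.910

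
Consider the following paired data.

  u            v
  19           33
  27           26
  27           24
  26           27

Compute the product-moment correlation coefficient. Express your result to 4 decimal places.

-0.9694

n = 4, Σu = 99, Σv = 110, Σu² = 2495, Σv² = 3070, Σuv = 2679
nΣuv − ΣuΣv = 10716 − 10890 = -174
nΣu² − (Σu)² = 9980 − 9801 = 179; nΣv² − (Σv)² = 12280 − 12100 = 180
r = -174 / √(179 × 180) = -174 / 179.4993 ≈ -0.9694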